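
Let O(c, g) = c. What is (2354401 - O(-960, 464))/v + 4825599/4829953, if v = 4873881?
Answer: 34895678207752/23540616157593 ≈ 1.4824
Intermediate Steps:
(2354401 - O(-960, 464))/v + 4825599/4829953 = (2354401 - 1*(-960))/4873881 + 4825599/4829953 = (2354401 + 960)*(1/4873881) + 4825599*(1/4829953) = 2355361*(1/4873881) + 4825599/4829953 = 2355361/4873881 + 4825599/4829953 = 34895678207752/23540616157593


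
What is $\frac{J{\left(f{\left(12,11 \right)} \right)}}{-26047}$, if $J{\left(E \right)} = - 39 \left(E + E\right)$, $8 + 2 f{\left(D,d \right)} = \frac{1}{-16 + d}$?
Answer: $- \frac{1599}{130235} \approx -0.012278$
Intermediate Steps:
$f{\left(D,d \right)} = -4 + \frac{1}{2 \left(-16 + d\right)}$
$J{\left(E \right)} = - 78 E$ ($J{\left(E \right)} = - 39 \cdot 2 E = - 78 E$)
$\frac{J{\left(f{\left(12,11 \right)} \right)}}{-26047} = \frac{\left(-78\right) \frac{129 - 88}{2 \left(-16 + 11\right)}}{-26047} = - 78 \frac{129 - 88}{2 \left(-5\right)} \left(- \frac{1}{26047}\right) = - 78 \cdot \frac{1}{2} \left(- \frac{1}{5}\right) 41 \left(- \frac{1}{26047}\right) = \left(-78\right) \left(- \frac{41}{10}\right) \left(- \frac{1}{26047}\right) = \frac{1599}{5} \left(- \frac{1}{26047}\right) = - \frac{1599}{130235}$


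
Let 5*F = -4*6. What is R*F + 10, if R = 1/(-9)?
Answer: 158/15 ≈ 10.533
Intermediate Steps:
F = -24/5 (F = (-4*6)/5 = (⅕)*(-24) = -24/5 ≈ -4.8000)
R = -⅑ ≈ -0.11111
R*F + 10 = -⅑*(-24/5) + 10 = 8/15 + 10 = 158/15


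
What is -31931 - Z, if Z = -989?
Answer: -30942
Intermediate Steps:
-31931 - Z = -31931 - 1*(-989) = -31931 + 989 = -30942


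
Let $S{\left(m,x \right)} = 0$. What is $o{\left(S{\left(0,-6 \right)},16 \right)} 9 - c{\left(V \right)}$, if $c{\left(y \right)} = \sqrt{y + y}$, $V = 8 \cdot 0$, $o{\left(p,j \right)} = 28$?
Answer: $252$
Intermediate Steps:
$V = 0$
$c{\left(y \right)} = \sqrt{2} \sqrt{y}$ ($c{\left(y \right)} = \sqrt{2 y} = \sqrt{2} \sqrt{y}$)
$o{\left(S{\left(0,-6 \right)},16 \right)} 9 - c{\left(V \right)} = 28 \cdot 9 - \sqrt{2} \sqrt{0} = 252 - \sqrt{2} \cdot 0 = 252 - 0 = 252 + 0 = 252$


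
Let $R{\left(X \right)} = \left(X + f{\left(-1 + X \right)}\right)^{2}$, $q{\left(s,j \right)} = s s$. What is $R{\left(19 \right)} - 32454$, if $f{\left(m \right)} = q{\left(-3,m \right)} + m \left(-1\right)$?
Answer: $-32354$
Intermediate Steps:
$q{\left(s,j \right)} = s^{2}$
$f{\left(m \right)} = 9 - m$ ($f{\left(m \right)} = \left(-3\right)^{2} + m \left(-1\right) = 9 - m$)
$R{\left(X \right)} = 100$ ($R{\left(X \right)} = \left(X - \left(-10 + X\right)\right)^{2} = 10^{2} = 100$)
$R{\left(19 \right)} - 32454 = 100 - 32454 = -32354$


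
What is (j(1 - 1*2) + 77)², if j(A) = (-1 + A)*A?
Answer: 6241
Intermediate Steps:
j(A) = A*(-1 + A)
(j(1 - 1*2) + 77)² = ((1 - 1*2)*(-1 + (1 - 1*2)) + 77)² = ((1 - 2)*(-1 + (1 - 2)) + 77)² = (-(-1 - 1) + 77)² = (-1*(-2) + 77)² = (2 + 77)² = 79² = 6241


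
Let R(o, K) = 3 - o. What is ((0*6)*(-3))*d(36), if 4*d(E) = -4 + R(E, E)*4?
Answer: 0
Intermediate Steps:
d(E) = 2 - E (d(E) = (-4 + (3 - E)*4)/4 = (-4 + (12 - 4*E))/4 = (8 - 4*E)/4 = 2 - E)
((0*6)*(-3))*d(36) = ((0*6)*(-3))*(2 - 1*36) = (0*(-3))*(2 - 36) = 0*(-34) = 0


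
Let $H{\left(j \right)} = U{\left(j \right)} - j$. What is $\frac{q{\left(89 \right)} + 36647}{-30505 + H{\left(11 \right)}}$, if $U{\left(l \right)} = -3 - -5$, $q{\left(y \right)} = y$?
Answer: $- \frac{18368}{15257} \approx -1.2039$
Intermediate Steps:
$U{\left(l \right)} = 2$ ($U{\left(l \right)} = -3 + 5 = 2$)
$H{\left(j \right)} = 2 - j$
$\frac{q{\left(89 \right)} + 36647}{-30505 + H{\left(11 \right)}} = \frac{89 + 36647}{-30505 + \left(2 - 11\right)} = \frac{36736}{-30505 + \left(2 - 11\right)} = \frac{36736}{-30505 - 9} = \frac{36736}{-30514} = 36736 \left(- \frac{1}{30514}\right) = - \frac{18368}{15257}$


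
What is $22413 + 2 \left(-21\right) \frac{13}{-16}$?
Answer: $\frac{179577}{8} \approx 22447.0$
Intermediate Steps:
$22413 + 2 \left(-21\right) \frac{13}{-16} = 22413 - 42 \cdot 13 \left(- \frac{1}{16}\right) = 22413 - - \frac{273}{8} = 22413 + \frac{273}{8} = \frac{179577}{8}$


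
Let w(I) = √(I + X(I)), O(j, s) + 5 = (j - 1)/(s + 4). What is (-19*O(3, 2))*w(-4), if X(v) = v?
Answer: 532*I*√2/3 ≈ 250.79*I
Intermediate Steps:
O(j, s) = -5 + (-1 + j)/(4 + s) (O(j, s) = -5 + (j - 1)/(s + 4) = -5 + (-1 + j)/(4 + s))
w(I) = √2*√I (w(I) = √(I + I) = √(2*I) = √2*√I)
(-19*O(3, 2))*w(-4) = (-19*(-21 + 3 - 5*2)/(4 + 2))*(√2*√(-4)) = (-19*(-21 + 3 - 10)/6)*(√2*(2*I)) = (-19*(-28)/6)*(2*I*√2) = (-19*(-14/3))*(2*I*√2) = 266*(2*I*√2)/3 = 532*I*√2/3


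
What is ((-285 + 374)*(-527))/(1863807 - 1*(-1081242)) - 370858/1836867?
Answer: -130927728327/601073702387 ≈ -0.21782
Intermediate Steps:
((-285 + 374)*(-527))/(1863807 - 1*(-1081242)) - 370858/1836867 = (89*(-527))/(1863807 + 1081242) - 370858*1/1836867 = -46903/2945049 - 370858/1836867 = -130927728327/601073702387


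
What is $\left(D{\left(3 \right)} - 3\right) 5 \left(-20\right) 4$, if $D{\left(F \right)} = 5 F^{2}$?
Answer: $-16800$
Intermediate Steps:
$\left(D{\left(3 \right)} - 3\right) 5 \left(-20\right) 4 = \left(5 \cdot 3^{2} - 3\right) 5 \left(-20\right) 4 = \left(5 \cdot 9 - 3\right) 5 \left(-20\right) 4 = \left(45 - 3\right) 5 \left(-20\right) 4 = 42 \cdot 5 \left(-20\right) 4 = 210 \left(-20\right) 4 = \left(-4200\right) 4 = -16800$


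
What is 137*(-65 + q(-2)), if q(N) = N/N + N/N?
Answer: -8631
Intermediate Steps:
q(N) = 2 (q(N) = 1 + 1 = 2)
137*(-65 + q(-2)) = 137*(-65 + 2) = 137*(-63) = -8631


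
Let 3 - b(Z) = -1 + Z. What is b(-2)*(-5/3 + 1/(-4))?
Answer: -23/2 ≈ -11.500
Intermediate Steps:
b(Z) = 4 - Z (b(Z) = 3 - (-1 + Z) = 3 + (1 - Z) = 4 - Z)
b(-2)*(-5/3 + 1/(-4)) = (4 - 1*(-2))*(-5/3 + 1/(-4)) = (4 + 2)*(-5*⅓ + 1*(-¼)) = 6*(-5/3 - ¼) = 6*(-23/12) = -23/2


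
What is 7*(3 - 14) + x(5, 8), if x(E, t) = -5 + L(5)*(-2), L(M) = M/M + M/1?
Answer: -94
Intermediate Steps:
L(M) = 1 + M (L(M) = 1 + M*1 = 1 + M)
x(E, t) = -17 (x(E, t) = -5 + (1 + 5)*(-2) = -5 + 6*(-2) = -5 - 12 = -17)
7*(3 - 14) + x(5, 8) = 7*(3 - 14) - 17 = 7*(-11) - 17 = -77 - 17 = -94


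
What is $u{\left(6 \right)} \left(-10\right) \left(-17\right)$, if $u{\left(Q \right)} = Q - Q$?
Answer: $0$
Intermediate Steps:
$u{\left(Q \right)} = 0$
$u{\left(6 \right)} \left(-10\right) \left(-17\right) = 0 \left(-10\right) \left(-17\right) = 0 \left(-17\right) = 0$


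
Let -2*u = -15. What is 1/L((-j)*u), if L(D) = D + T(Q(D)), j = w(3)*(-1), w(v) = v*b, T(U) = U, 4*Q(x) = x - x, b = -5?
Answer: -2/225 ≈ -0.0088889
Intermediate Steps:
Q(x) = 0 (Q(x) = (x - x)/4 = (1/4)*0 = 0)
w(v) = -5*v (w(v) = v*(-5) = -5*v)
u = 15/2 (u = -1/2*(-15) = 15/2 ≈ 7.5000)
j = 15 (j = -5*3*(-1) = -15*(-1) = 15)
L(D) = D (L(D) = D + 0 = D)
1/L((-j)*u) = 1/(-1*15*(15/2)) = 1/(-15*15/2) = 1/(-225/2) = -2/225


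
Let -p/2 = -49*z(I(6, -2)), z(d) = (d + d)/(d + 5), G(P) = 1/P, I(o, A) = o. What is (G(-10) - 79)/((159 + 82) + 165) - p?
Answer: -683323/6380 ≈ -107.10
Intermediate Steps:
z(d) = 2*d/(5 + d) (z(d) = (2*d)/(5 + d) = 2*d/(5 + d))
p = 1176/11 (p = -(-98)*2*6/(5 + 6) = -(-98)*2*6/11 = -(-98)*2*6*(1/11) = -(-98)*12/11 = -2*(-588/11) = 1176/11 ≈ 106.91)
(G(-10) - 79)/((159 + 82) + 165) - p = (1/(-10) - 79)/((159 + 82) + 165) - 1*1176/11 = (-1/10 - 79)/(241 + 165) - 1176/11 = -791/10/406 - 1176/11 = -791/10*1/406 - 1176/11 = -113/580 - 1176/11 = -683323/6380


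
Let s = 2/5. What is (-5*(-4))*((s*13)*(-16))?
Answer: -1664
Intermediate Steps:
s = ⅖ (s = 2*(⅕) = ⅖ ≈ 0.40000)
(-5*(-4))*((s*13)*(-16)) = (-5*(-4))*(((⅖)*13)*(-16)) = 20*((26/5)*(-16)) = 20*(-416/5) = -1664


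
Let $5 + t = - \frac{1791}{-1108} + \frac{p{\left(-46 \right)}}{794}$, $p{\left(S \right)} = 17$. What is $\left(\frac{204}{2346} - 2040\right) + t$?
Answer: $- \frac{20672117673}{10117148} \approx -2043.3$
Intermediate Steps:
$t = - \frac{1478935}{439876}$ ($t = -5 + \left(- \frac{1791}{-1108} + \frac{17}{794}\right) = -5 + \left(\left(-1791\right) \left(- \frac{1}{1108}\right) + 17 \cdot \frac{1}{794}\right) = -5 + \left(\frac{1791}{1108} + \frac{17}{794}\right) = -5 + \frac{720445}{439876} = - \frac{1478935}{439876} \approx -3.3622$)
$\left(\frac{204}{2346} - 2040\right) + t = \left(\frac{204}{2346} - 2040\right) - \frac{1478935}{439876} = \left(204 \cdot \frac{1}{2346} - 2040\right) - \frac{1478935}{439876} = \left(\frac{2}{23} - 2040\right) - \frac{1478935}{439876} = - \frac{46918}{23} - \frac{1478935}{439876} = - \frac{20672117673}{10117148}$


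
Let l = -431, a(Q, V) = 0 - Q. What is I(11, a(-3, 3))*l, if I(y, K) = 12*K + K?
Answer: -16809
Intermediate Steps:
a(Q, V) = -Q
I(y, K) = 13*K
I(11, a(-3, 3))*l = (13*(-1*(-3)))*(-431) = (13*3)*(-431) = 39*(-431) = -16809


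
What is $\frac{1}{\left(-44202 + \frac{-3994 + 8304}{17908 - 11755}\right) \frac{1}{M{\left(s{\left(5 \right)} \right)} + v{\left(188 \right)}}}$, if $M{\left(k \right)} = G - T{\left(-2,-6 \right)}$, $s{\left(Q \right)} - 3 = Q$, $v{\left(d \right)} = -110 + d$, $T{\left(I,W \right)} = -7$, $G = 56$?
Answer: $- \frac{867573}{271970596} \approx -0.00319$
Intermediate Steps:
$s{\left(Q \right)} = 3 + Q$
$M{\left(k \right)} = 63$ ($M{\left(k \right)} = 56 - -7 = 56 + 7 = 63$)
$\frac{1}{\left(-44202 + \frac{-3994 + 8304}{17908 - 11755}\right) \frac{1}{M{\left(s{\left(5 \right)} \right)} + v{\left(188 \right)}}} = \frac{1}{\left(-44202 + \frac{-3994 + 8304}{17908 - 11755}\right) \frac{1}{63 + \left(-110 + 188\right)}} = \frac{1}{\left(-44202 + \frac{4310}{6153}\right) \frac{1}{63 + 78}} = \frac{1}{\left(-44202 + 4310 \cdot \frac{1}{6153}\right) \frac{1}{141}} = \frac{1}{\left(-44202 + \frac{4310}{6153}\right) \frac{1}{141}} = \frac{1}{\left(- \frac{271970596}{6153}\right) \frac{1}{141}} = \frac{1}{- \frac{271970596}{867573}} = - \frac{867573}{271970596}$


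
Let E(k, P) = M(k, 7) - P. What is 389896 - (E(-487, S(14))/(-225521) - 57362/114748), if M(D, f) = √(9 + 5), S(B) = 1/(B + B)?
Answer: 70628419832221103/181146585956 + √14/225521 ≈ 3.8990e+5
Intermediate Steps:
S(B) = 1/(2*B)
M(D, f) = √14
E(k, P) = √14 - P
389896 - (E(-487, S(14))/(-225521) - 57362/114748) = 389896 - ((√14 - 1/(2*14))/(-225521) - 57362/114748) = 389896 - ((√14 - 1/(2*14))*(-1/225521) - 57362*1/114748) = 389896 - ((√14 - 1*1/28)*(-1/225521) - 28681/57374) = 389896 - ((√14 - 1/28)*(-1/225521) - 28681/57374) = 389896 - ((-1/28 + √14)*(-1/225521) - 28681/57374) = 389896 - ((1/6314588 - √14/225521) - 28681/57374) = 389896 - (-90554320527/181146585956 - √14/225521) = 389896 + (90554320527/181146585956 + √14/225521) = 70628419832221103/181146585956 + √14/225521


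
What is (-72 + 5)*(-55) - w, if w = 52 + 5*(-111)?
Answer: 4188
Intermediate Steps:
w = -503 (w = 52 - 555 = -503)
(-72 + 5)*(-55) - w = (-72 + 5)*(-55) - 1*(-503) = -67*(-55) + 503 = 3685 + 503 = 4188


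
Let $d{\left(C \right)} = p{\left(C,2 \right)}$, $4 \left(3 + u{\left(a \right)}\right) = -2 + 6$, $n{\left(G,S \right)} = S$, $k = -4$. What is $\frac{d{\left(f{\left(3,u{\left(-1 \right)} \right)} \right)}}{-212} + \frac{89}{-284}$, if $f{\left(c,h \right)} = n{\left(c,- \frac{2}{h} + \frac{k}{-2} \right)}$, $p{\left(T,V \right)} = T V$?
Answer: $- \frac{5143}{15052} \approx -0.34168$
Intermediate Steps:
$u{\left(a \right)} = -2$ ($u{\left(a \right)} = -3 + \frac{-2 + 6}{4} = -3 + \frac{1}{4} \cdot 4 = -3 + 1 = -2$)
$f{\left(c,h \right)} = 2 - \frac{2}{h}$ ($f{\left(c,h \right)} = - \frac{2}{h} - \frac{4}{-2} = - \frac{2}{h} - -2 = - \frac{2}{h} + 2 = 2 - \frac{2}{h}$)
$d{\left(C \right)} = 2 C$ ($d{\left(C \right)} = C 2 = 2 C$)
$\frac{d{\left(f{\left(3,u{\left(-1 \right)} \right)} \right)}}{-212} + \frac{89}{-284} = \frac{2 \left(2 - \frac{2}{-2}\right)}{-212} + \frac{89}{-284} = 2 \left(2 - -1\right) \left(- \frac{1}{212}\right) + 89 \left(- \frac{1}{284}\right) = 2 \left(2 + 1\right) \left(- \frac{1}{212}\right) - \frac{89}{284} = 2 \cdot 3 \left(- \frac{1}{212}\right) - \frac{89}{284} = 6 \left(- \frac{1}{212}\right) - \frac{89}{284} = - \frac{3}{106} - \frac{89}{284} = - \frac{5143}{15052}$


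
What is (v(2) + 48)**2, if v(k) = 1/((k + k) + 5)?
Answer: 187489/81 ≈ 2314.7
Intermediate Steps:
v(k) = 1/(5 + 2*k) (v(k) = 1/(2*k + 5) = 1/(5 + 2*k))
(v(2) + 48)**2 = (1/(5 + 2*2) + 48)**2 = (1/(5 + 4) + 48)**2 = (1/9 + 48)**2 = (433/9)**2 = 187489/81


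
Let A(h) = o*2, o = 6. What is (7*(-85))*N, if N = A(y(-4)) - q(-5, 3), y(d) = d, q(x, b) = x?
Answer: -10115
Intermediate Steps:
A(h) = 12 (A(h) = 6*2 = 12)
N = 17 (N = 12 - 1*(-5) = 12 + 5 = 17)
(7*(-85))*N = (7*(-85))*17 = -595*17 = -10115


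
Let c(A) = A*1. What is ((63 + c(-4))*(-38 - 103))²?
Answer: 69205761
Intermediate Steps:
c(A) = A
((63 + c(-4))*(-38 - 103))² = ((63 - 4)*(-38 - 103))² = (59*(-141))² = (-8319)² = 69205761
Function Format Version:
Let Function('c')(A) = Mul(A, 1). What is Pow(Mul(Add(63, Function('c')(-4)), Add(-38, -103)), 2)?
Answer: 69205761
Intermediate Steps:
Function('c')(A) = A
Pow(Mul(Add(63, Function('c')(-4)), Add(-38, -103)), 2) = Pow(Mul(Add(63, -4), Add(-38, -103)), 2) = Pow(Mul(59, -141), 2) = Pow(-8319, 2) = 69205761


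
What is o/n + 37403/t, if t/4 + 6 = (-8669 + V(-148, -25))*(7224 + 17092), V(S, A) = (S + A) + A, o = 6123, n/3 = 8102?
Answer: 879968410643/3493744083512 ≈ 0.25187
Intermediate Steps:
n = 24306 (n = 3*8102 = 24306)
V(S, A) = S + 2*A (V(S, A) = (A + S) + A = S + 2*A)
t = -862439912 (t = -24 + 4*((-8669 + (-148 + 2*(-25)))*(7224 + 17092)) = -24 + 4*((-8669 + (-148 - 50))*24316) = -24 + 4*((-8669 - 198)*24316) = -24 + 4*(-8867*24316) = -24 + 4*(-215609972) = -24 - 862439888 = -862439912)
o/n + 37403/t = 6123/24306 + 37403/(-862439912) = 6123*(1/24306) + 37403*(-1/862439912) = 2041/8102 - 37403/862439912 = 879968410643/3493744083512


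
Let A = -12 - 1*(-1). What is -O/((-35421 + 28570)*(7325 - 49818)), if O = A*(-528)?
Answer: -528/26465413 ≈ -1.9951e-5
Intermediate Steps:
A = -11 (A = -12 + 1 = -11)
O = 5808 (O = -11*(-528) = 5808)
-O/((-35421 + 28570)*(7325 - 49818)) = -5808/((-35421 + 28570)*(7325 - 49818)) = -5808/((-6851*(-42493))) = -5808/291119543 = -1*528/26465413 = -528/26465413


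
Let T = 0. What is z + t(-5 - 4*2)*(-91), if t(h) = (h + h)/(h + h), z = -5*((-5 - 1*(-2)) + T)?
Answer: -76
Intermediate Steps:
z = 15 (z = -5*((-5 - 1*(-2)) + 0) = -5*((-5 + 2) + 0) = -5*(-3 + 0) = -5*(-3) = 15)
t(h) = 1 (t(h) = (2*h)/((2*h)) = (2*h)*(1/(2*h)) = 1)
z + t(-5 - 4*2)*(-91) = 15 + 1*(-91) = 15 - 91 = -76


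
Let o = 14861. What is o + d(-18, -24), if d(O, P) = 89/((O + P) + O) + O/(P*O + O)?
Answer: 20506073/1380 ≈ 14859.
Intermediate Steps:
d(O, P) = 89/(P + 2*O) + O/(O + O*P) (d(O, P) = 89/(P + 2*O) + O/(O*P + O) = 89/(P + 2*O) + O/(O + O*P))
o + d(-18, -24) = 14861 + (89 + 2*(-18) + 90*(-24))/(-24 + (-24)² + 2*(-18) + 2*(-18)*(-24)) = 14861 + (89 - 36 - 2160)/(-24 + 576 - 36 + 864) = 14861 - 2107/1380 = 20506073/1380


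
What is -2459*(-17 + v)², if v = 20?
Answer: -22131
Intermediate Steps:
-2459*(-17 + v)² = -2459*(-17 + 20)² = -2459*3² = -2459*9 = -22131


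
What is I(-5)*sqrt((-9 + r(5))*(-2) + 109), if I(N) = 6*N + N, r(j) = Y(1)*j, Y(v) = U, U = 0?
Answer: -35*sqrt(127) ≈ -394.43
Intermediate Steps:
Y(v) = 0
r(j) = 0 (r(j) = 0*j = 0)
I(N) = 7*N
I(-5)*sqrt((-9 + r(5))*(-2) + 109) = (7*(-5))*sqrt((-9 + 0)*(-2) + 109) = -35*sqrt(-9*(-2) + 109) = -35*sqrt(18 + 109) = -35*sqrt(127)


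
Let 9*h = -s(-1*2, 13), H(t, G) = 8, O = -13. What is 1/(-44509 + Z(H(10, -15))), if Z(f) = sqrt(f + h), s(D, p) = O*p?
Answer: -400581/17829459488 - 3*sqrt(241)/17829459488 ≈ -2.2470e-5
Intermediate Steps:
s(D, p) = -13*p
h = 169/9 (h = (-(-13)*13)/9 = (-1*(-169))/9 = (1/9)*169 = 169/9 ≈ 18.778)
Z(f) = sqrt(169/9 + f) (Z(f) = sqrt(f + 169/9) = sqrt(169/9 + f))
1/(-44509 + Z(H(10, -15))) = 1/(-44509 + sqrt(169 + 9*8)/3) = 1/(-44509 + sqrt(169 + 72)/3) = 1/(-44509 + sqrt(241)/3)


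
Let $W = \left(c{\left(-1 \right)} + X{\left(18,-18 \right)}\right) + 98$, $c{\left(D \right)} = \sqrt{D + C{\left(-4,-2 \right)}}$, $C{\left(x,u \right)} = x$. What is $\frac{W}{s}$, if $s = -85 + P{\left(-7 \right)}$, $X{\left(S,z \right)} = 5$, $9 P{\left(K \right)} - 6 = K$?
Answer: $- \frac{927}{766} - \frac{9 i \sqrt{5}}{766} \approx -1.2102 - 0.026272 i$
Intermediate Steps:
$P{\left(K \right)} = \frac{2}{3} + \frac{K}{9}$
$s = - \frac{766}{9}$ ($s = -85 + \left(\frac{2}{3} + \frac{1}{9} \left(-7\right)\right) = -85 + \left(\frac{2}{3} - \frac{7}{9}\right) = -85 - \frac{1}{9} = - \frac{766}{9} \approx -85.111$)
$c{\left(D \right)} = \sqrt{-4 + D}$ ($c{\left(D \right)} = \sqrt{D - 4} = \sqrt{-4 + D}$)
$W = 103 + i \sqrt{5}$ ($W = \left(\sqrt{-4 - 1} + 5\right) + 98 = \left(\sqrt{-5} + 5\right) + 98 = \left(i \sqrt{5} + 5\right) + 98 = \left(5 + i \sqrt{5}\right) + 98 = 103 + i \sqrt{5} \approx 103.0 + 2.2361 i$)
$\frac{W}{s} = \frac{103 + i \sqrt{5}}{- \frac{766}{9}} = \left(103 + i \sqrt{5}\right) \left(- \frac{9}{766}\right) = - \frac{927}{766} - \frac{9 i \sqrt{5}}{766}$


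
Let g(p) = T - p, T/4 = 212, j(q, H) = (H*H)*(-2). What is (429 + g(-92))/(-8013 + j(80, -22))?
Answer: -1369/8981 ≈ -0.15243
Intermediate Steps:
j(q, H) = -2*H² (j(q, H) = H²*(-2) = -2*H²)
T = 848 (T = 4*212 = 848)
g(p) = 848 - p
(429 + g(-92))/(-8013 + j(80, -22)) = (429 + (848 - 1*(-92)))/(-8013 - 2*(-22)²) = (429 + (848 + 92))/(-8013 - 2*484) = (429 + 940)/(-8013 - 968) = 1369/(-8981) = 1369*(-1/8981) = -1369/8981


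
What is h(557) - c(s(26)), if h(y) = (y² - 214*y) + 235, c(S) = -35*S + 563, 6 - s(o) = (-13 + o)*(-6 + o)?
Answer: 181833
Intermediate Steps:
s(o) = 6 - (-13 + o)*(-6 + o)
c(S) = 563 - 35*S
h(y) = 235 + y² - 214*y
h(557) - c(s(26)) = (235 + 557² - 214*557) - (563 - 35*(-72 - 1*26² + 19*26)) = (235 + 310249 - 119198) - (563 - 35*(-72 - 1*676 + 494)) = 191286 - (563 - 35*(-72 - 676 + 494)) = 191286 - (563 - 35*(-254)) = 191286 - (563 + 8890) = 191286 - 1*9453 = 191286 - 9453 = 181833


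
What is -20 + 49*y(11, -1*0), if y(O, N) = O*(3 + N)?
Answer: 1597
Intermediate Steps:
-20 + 49*y(11, -1*0) = -20 + 49*(11*(3 - 1*0)) = -20 + 49*(11*(3 + 0)) = -20 + 49*(11*3) = -20 + 49*33 = -20 + 1617 = 1597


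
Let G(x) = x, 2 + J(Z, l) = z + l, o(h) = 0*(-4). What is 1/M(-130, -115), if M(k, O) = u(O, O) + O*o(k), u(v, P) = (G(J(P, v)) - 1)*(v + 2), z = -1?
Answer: 1/13447 ≈ 7.4366e-5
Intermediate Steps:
o(h) = 0
J(Z, l) = -3 + l (J(Z, l) = -2 + (-1 + l) = -3 + l)
u(v, P) = (-4 + v)*(2 + v) (u(v, P) = ((-3 + v) - 1)*(v + 2) = (-4 + v)*(2 + v))
M(k, O) = -8 + O + O*(-3 + O) (M(k, O) = (-8 + O + O*(-3 + O)) + O*0 = (-8 + O + O*(-3 + O)) + 0 = -8 + O + O*(-3 + O))
1/M(-130, -115) = 1/(-8 - 115 - 115*(-3 - 115)) = 1/(-8 - 115 - 115*(-118)) = 1/(-8 - 115 + 13570) = 1/13447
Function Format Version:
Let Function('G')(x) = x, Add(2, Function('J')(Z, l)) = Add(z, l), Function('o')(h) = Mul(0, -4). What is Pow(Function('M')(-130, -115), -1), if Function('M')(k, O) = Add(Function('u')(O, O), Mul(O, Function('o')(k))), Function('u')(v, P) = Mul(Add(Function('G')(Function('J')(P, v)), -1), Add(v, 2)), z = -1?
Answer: Rational(1, 13447) ≈ 7.4366e-5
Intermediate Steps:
Function('o')(h) = 0
Function('J')(Z, l) = Add(-3, l) (Function('J')(Z, l) = Add(-2, Add(-1, l)) = Add(-3, l))
Function('u')(v, P) = Mul(Add(-4, v), Add(2, v)) (Function('u')(v, P) = Mul(Add(Add(-3, v), -1), Add(v, 2)) = Mul(Add(-4, v), Add(2, v)))
Function('M')(k, O) = Add(-8, O, Mul(O, Add(-3, O))) (Function('M')(k, O) = Add(Add(-8, O, Mul(O, Add(-3, O))), Mul(O, 0)) = Add(Add(-8, O, Mul(O, Add(-3, O))), 0) = Add(-8, O, Mul(O, Add(-3, O))))
Pow(Function('M')(-130, -115), -1) = Pow(Add(-8, -115, Mul(-115, Add(-3, -115))), -1) = Pow(Add(-8, -115, Mul(-115, -118)), -1) = Pow(Add(-8, -115, 13570), -1) = Pow(13447, -1) = Rational(1, 13447)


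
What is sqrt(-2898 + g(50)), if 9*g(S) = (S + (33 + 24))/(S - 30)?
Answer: I*sqrt(2607665)/30 ≈ 53.828*I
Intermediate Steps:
g(S) = (57 + S)/(9*(-30 + S)) (g(S) = ((S + (33 + 24))/(S - 30))/9 = ((S + 57)/(-30 + S))/9 = ((57 + S)/(-30 + S))/9 = (57 + S)/(9*(-30 + S)))
sqrt(-2898 + g(50)) = sqrt(-2898 + (57 + 50)/(9*(-30 + 50))) = sqrt(-2898 + (1/9)*107/20) = sqrt(-2898 + (1/9)*(1/20)*107) = sqrt(-2898 + 107/180) = sqrt(-521533/180) = I*sqrt(2607665)/30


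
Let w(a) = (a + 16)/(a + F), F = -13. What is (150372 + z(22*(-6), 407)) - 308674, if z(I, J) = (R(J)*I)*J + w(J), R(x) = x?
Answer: -8677443757/394 ≈ -2.2024e+7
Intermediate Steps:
w(a) = (16 + a)/(-13 + a) (w(a) = (a + 16)/(a - 13) = (16 + a)/(-13 + a))
z(I, J) = I*J² + (16 + J)/(-13 + J) (z(I, J) = (J*I)*J + (16 + J)/(-13 + J) = (I*J)*J + (16 + J)/(-13 + J) = I*J² + (16 + J)/(-13 + J))
(150372 + z(22*(-6), 407)) - 308674 = (150372 + (16 + 407 + (22*(-6))*407²*(-13 + 407))/(-13 + 407)) - 308674 = (150372 + (16 + 407 - 132*165649*394)/394) - 308674 = (150372 + (16 + 407 - 8615073192)/394) - 308674 = (150372 + (1/394)*(-8615072769)) - 308674 = (150372 - 8615072769/394) - 308674 = -8555826201/394 - 308674 = -8677443757/394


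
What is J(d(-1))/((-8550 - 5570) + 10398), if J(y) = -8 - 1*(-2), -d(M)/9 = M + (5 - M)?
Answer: 3/1861 ≈ 0.0016120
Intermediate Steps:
d(M) = -45 (d(M) = -9*(M + (5 - M)) = -9*5 = -45)
J(y) = -6 (J(y) = -8 + 2 = -6)
J(d(-1))/((-8550 - 5570) + 10398) = -6/((-8550 - 5570) + 10398) = -6/(-14120 + 10398) = -6/(-3722) = -6*(-1/3722) = 3/1861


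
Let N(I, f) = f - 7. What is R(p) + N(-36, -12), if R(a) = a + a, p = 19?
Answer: 19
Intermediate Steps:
N(I, f) = -7 + f
R(a) = 2*a
R(p) + N(-36, -12) = 2*19 + (-7 - 12) = 38 - 19 = 19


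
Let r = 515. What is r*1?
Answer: 515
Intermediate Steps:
r*1 = 515*1 = 515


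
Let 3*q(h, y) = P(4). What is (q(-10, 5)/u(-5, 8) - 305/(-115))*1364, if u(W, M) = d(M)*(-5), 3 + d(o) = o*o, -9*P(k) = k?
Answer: 685310428/189405 ≈ 3618.2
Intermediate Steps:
P(k) = -k/9
d(o) = -3 + o² (d(o) = -3 + o*o = -3 + o²)
q(h, y) = -4/27 (q(h, y) = (-⅑*4)/3 = (⅓)*(-4/9) = -4/27)
u(W, M) = 15 - 5*M² (u(W, M) = (-3 + M²)*(-5) = 15 - 5*M²)
(q(-10, 5)/u(-5, 8) - 305/(-115))*1364 = (-4/(27*(15 - 5*8²)) - 305/(-115))*1364 = (-4/(27*(15 - 5*64)) - 305*(-1/115))*1364 = (-4/(27*(15 - 320)) + 61/23)*1364 = (-4/27/(-305) + 61/23)*1364 = (-4/27*(-1/305) + 61/23)*1364 = (4/8235 + 61/23)*1364 = (502427/189405)*1364 = 685310428/189405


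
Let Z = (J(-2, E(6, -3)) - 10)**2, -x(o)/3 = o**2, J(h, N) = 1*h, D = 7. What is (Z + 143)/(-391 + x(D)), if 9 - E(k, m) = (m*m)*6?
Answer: -287/538 ≈ -0.53346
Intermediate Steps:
E(k, m) = 9 - 6*m**2 (E(k, m) = 9 - m*m*6 = 9 - m**2*6 = 9 - 6*m**2)
J(h, N) = h
x(o) = -3*o**2
Z = 144 (Z = (-2 - 10)**2 = (-12)**2 = 144)
(Z + 143)/(-391 + x(D)) = (144 + 143)/(-391 - 3*7**2) = 287/(-391 - 3*49) = 287/(-391 - 147) = 287/(-538) = 287*(-1/538) = -287/538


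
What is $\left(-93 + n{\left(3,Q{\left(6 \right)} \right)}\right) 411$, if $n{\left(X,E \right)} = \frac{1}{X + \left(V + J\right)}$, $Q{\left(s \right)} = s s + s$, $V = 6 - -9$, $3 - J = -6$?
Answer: $- \frac{343870}{9} \approx -38208.0$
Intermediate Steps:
$J = 9$ ($J = 3 - -6 = 3 + 6 = 9$)
$V = 15$ ($V = 6 + 9 = 15$)
$Q{\left(s \right)} = s + s^{2}$ ($Q{\left(s \right)} = s^{2} + s = s + s^{2}$)
$n{\left(X,E \right)} = \frac{1}{24 + X}$ ($n{\left(X,E \right)} = \frac{1}{X + \left(15 + 9\right)} = \frac{1}{X + 24} = \frac{1}{24 + X}$)
$\left(-93 + n{\left(3,Q{\left(6 \right)} \right)}\right) 411 = \left(-93 + \frac{1}{24 + 3}\right) 411 = \left(-93 + \frac{1}{27}\right) 411 = \left(- \frac{2510}{27}\right) 411 = - \frac{343870}{9}$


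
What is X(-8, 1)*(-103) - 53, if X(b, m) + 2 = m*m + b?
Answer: 874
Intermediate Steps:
X(b, m) = -2 + b + m² (X(b, m) = -2 + (m*m + b) = -2 + (m² + b) = -2 + (b + m²) = -2 + b + m²)
X(-8, 1)*(-103) - 53 = (-2 - 8 + 1²)*(-103) - 53 = (-2 - 8 + 1)*(-103) - 53 = -9*(-103) - 53 = 927 - 53 = 874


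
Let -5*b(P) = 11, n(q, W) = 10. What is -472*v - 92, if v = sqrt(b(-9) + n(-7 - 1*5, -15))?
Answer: -92 - 472*sqrt(195)/5 ≈ -1410.2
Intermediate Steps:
b(P) = -11/5 (b(P) = -1/5*11 = -11/5)
v = sqrt(195)/5 (v = sqrt(-11/5 + 10) = sqrt(39/5) = sqrt(195)/5 ≈ 2.7928)
-472*v - 92 = -472*sqrt(195)/5 - 92 = -92 - 472*sqrt(195)/5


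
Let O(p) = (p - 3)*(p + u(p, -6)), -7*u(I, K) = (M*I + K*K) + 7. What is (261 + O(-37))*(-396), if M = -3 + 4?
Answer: -4921092/7 ≈ -7.0301e+5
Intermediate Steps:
M = 1
u(I, K) = -1 - I/7 - K**2/7 (u(I, K) = -((1*I + K*K) + 7)/7 = -((I + K**2) + 7)/7 = -(7 + I + K**2)/7 = -1 - I/7 - K**2/7)
O(p) = (-3 + p)*(-43/7 + 6*p/7) (O(p) = (p - 3)*(p + (-1 - p/7 - 1/7*(-6)**2)) = (-3 + p)*(p + (-1 - p/7 - 1/7*36)) = (-3 + p)*(p + (-1 - p/7 - 36/7)) = (-3 + p)*(p + (-43/7 - p/7)) = (-3 + p)*(-43/7 + 6*p/7))
(261 + O(-37))*(-396) = (261 + (129/7 - 61/7*(-37) + (6/7)*(-37)**2))*(-396) = (261 + (129/7 + 2257/7 + (6/7)*1369))*(-396) = (261 + (129/7 + 2257/7 + 8214/7))*(-396) = (261 + 10600/7)*(-396) = (12427/7)*(-396) = -4921092/7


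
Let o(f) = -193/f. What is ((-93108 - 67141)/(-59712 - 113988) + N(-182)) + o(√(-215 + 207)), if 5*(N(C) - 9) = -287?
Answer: -8246831/173700 + 193*I*√2/4 ≈ -47.477 + 68.236*I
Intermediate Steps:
N(C) = -242/5 (N(C) = 9 + (⅕)*(-287) = 9 - 287/5 = -242/5)
((-93108 - 67141)/(-59712 - 113988) + N(-182)) + o(√(-215 + 207)) = ((-93108 - 67141)/(-59712 - 113988) - 242/5) - 193/√(-215 + 207) = (-160249/(-173700) - 242/5) - 193*(-I*√2/4) = (-160249*(-1/173700) - 242/5) - 193*(-I*√2/4) = (160249/173700 - 242/5) - (-193)*I*√2/4 = -8246831/173700 + 193*I*√2/4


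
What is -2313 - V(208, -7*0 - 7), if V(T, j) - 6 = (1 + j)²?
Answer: -2355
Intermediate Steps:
V(T, j) = 6 + (1 + j)²
-2313 - V(208, -7*0 - 7) = -2313 - (6 + (1 + (-7*0 - 7))²) = -2313 - (6 + (1 + (0 - 7))²) = -2313 - (6 + (1 - 7)²) = -2313 - (6 + (-6)²) = -2313 - (6 + 36) = -2313 - 1*42 = -2313 - 42 = -2355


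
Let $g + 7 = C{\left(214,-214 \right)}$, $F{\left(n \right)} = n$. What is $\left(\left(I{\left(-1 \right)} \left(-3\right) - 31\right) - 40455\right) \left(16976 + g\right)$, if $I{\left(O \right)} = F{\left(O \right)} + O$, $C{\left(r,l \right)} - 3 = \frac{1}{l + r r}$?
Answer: $- \frac{15658022349200}{22791} \approx -6.8703 \cdot 10^{8}$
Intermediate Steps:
$C{\left(r,l \right)} = 3 + \frac{1}{l + r^{2}}$ ($C{\left(r,l \right)} = 3 + \frac{1}{l + r r} = 3 + \frac{1}{l + r^{2}}$)
$I{\left(O \right)} = 2 O$ ($I{\left(O \right)} = O + O = 2 O$)
$g = - \frac{182327}{45582}$ ($g = -7 + \frac{1 + 3 \left(-214\right) + 3 \cdot 214^{2}}{-214 + 214^{2}} = -7 + \frac{1 - 642 + 3 \cdot 45796}{-214 + 45796} = -7 + \frac{1 - 642 + 137388}{45582} = -7 + \frac{1}{45582} \cdot 136747 = -7 + \frac{136747}{45582} = - \frac{182327}{45582} \approx -4.0$)
$\left(\left(I{\left(-1 \right)} \left(-3\right) - 31\right) - 40455\right) \left(16976 + g\right) = \left(\left(2 \left(-1\right) \left(-3\right) - 31\right) - 40455\right) \left(16976 - \frac{182327}{45582}\right) = \left(\left(\left(-2\right) \left(-3\right) - 31\right) - 40455\right) \frac{773617705}{45582} = \left(\left(6 - 31\right) - 40455\right) \frac{773617705}{45582} = \left(-25 - 40455\right) \frac{773617705}{45582} = \left(-40480\right) \frac{773617705}{45582} = - \frac{15658022349200}{22791}$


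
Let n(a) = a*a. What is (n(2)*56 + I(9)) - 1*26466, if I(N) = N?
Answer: -26233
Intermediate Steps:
n(a) = a²
(n(2)*56 + I(9)) - 1*26466 = (2²*56 + 9) - 1*26466 = (4*56 + 9) - 26466 = (224 + 9) - 26466 = 233 - 26466 = -26233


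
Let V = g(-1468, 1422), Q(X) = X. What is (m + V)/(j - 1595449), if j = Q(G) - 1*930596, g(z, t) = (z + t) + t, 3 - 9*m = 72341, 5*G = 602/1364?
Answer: 204443140/77524318341 ≈ 0.0026371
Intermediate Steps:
G = 301/3410 (G = (602/1364)/5 = (602*(1/1364))/5 = (1/5)*(301/682) = 301/3410 ≈ 0.088270)
m = -72338/9 (m = 1/3 - 1/9*72341 = 1/3 - 72341/9 = -72338/9 ≈ -8037.6)
g(z, t) = z + 2*t (g(z, t) = (t + z) + t = z + 2*t)
V = 1376 (V = -1468 + 2*1422 = -1468 + 2844 = 1376)
j = -3173332059/3410 (j = 301/3410 - 1*930596 = 301/3410 - 930596 = -3173332059/3410 ≈ -9.3060e+5)
(m + V)/(j - 1595449) = (-72338/9 + 1376)/(-3173332059/3410 - 1595449) = -59954/(9*(-8613813149/3410)) = -59954/9*(-3410/8613813149) = 204443140/77524318341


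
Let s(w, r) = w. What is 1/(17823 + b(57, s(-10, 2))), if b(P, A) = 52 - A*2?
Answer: 1/17895 ≈ 5.5882e-5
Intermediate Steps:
b(P, A) = 52 - 2*A
1/(17823 + b(57, s(-10, 2))) = 1/(17823 + (52 - 2*(-10))) = 1/(17823 + (52 + 20)) = 1/(17823 + 72) = 1/17895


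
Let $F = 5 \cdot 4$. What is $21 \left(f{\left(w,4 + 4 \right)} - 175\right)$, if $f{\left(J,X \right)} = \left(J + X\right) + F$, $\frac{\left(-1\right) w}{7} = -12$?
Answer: $-1323$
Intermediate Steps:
$w = 84$ ($w = \left(-7\right) \left(-12\right) = 84$)
$F = 20$
$f{\left(J,X \right)} = 20 + J + X$ ($f{\left(J,X \right)} = \left(J + X\right) + 20 = 20 + J + X$)
$21 \left(f{\left(w,4 + 4 \right)} - 175\right) = 21 \left(\left(20 + 84 + \left(4 + 4\right)\right) - 175\right) = 21 \left(\left(20 + 84 + 8\right) - 175\right) = 21 \left(112 - 175\right) = 21 \left(-63\right) = -1323$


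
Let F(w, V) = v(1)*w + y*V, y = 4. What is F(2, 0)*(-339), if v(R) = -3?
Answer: 2034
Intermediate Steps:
F(w, V) = -3*w + 4*V
F(2, 0)*(-339) = (-3*2 + 4*0)*(-339) = (-6 + 0)*(-339) = -6*(-339) = 2034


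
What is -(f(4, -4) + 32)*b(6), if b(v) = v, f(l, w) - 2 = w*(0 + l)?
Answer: -108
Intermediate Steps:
f(l, w) = 2 + l*w (f(l, w) = 2 + w*(0 + l) = 2 + w*l = 2 + l*w)
-(f(4, -4) + 32)*b(6) = -((2 + 4*(-4)) + 32)*6 = -((2 - 16) + 32)*6 = -(-14 + 32)*6 = -18*6 = -1*108 = -108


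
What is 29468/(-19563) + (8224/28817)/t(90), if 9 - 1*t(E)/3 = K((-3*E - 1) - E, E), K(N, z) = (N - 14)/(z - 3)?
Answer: -163113999500/108803165403 ≈ -1.4992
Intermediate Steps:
K(N, z) = (-14 + N)/(-3 + z)
t(E) = 27 - 3*(-15 - 4*E)/(-3 + E) (t(E) = 27 - 3*(-14 + ((-3*E - 1) - E))/(-3 + E) = 27 - 3*(-14 + ((-1 - 3*E) - E))/(-3 + E) = 27 - 3*(-14 + (-1 - 4*E))/(-3 + E) = 27 - 3*(-15 - 4*E)/(-3 + E))
29468/(-19563) + (8224/28817)/t(90) = 29468/(-19563) + (8224/28817)/((3*(-12 + 13*90)/(-3 + 90))) = 29468*(-1/19563) + (8224*(1/28817))/((3*(-12 + 1170)/87)) = -29468/19563 + 8224/(28817*((3*(1/87)*1158))) = -29468/19563 + 8224/(28817*(1158/29)) = -29468/19563 + (8224/28817)*(29/1158) = -29468/19563 + 119248/16685043 = -163113999500/108803165403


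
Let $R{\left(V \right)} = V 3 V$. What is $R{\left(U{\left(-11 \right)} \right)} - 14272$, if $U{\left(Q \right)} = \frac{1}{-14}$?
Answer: $- \frac{2797309}{196} \approx -14272.0$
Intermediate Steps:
$U{\left(Q \right)} = - \frac{1}{14}$
$R{\left(V \right)} = 3 V^{2}$ ($R{\left(V \right)} = 3 V V = 3 V^{2}$)
$R{\left(U{\left(-11 \right)} \right)} - 14272 = 3 \left(- \frac{1}{14}\right)^{2} - 14272 = 3 \cdot \frac{1}{196} - 14272 = \frac{3}{196} - 14272 = - \frac{2797309}{196}$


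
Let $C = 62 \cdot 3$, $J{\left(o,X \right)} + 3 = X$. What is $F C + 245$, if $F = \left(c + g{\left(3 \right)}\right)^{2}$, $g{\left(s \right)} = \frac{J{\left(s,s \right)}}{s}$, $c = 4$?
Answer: $3221$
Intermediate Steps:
$J{\left(o,X \right)} = -3 + X$
$C = 186$
$g{\left(s \right)} = \frac{-3 + s}{s}$
$F = 16$ ($F = \left(4 + \frac{-3 + 3}{3}\right)^{2} = \left(4 + \frac{1}{3} \cdot 0\right)^{2} = \left(4 + 0\right)^{2} = 4^{2} = 16$)
$F C + 245 = 16 \cdot 186 + 245 = 2976 + 245 = 3221$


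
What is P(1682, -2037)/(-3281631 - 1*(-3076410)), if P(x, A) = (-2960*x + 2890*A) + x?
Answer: 10863968/205221 ≈ 52.938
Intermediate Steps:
P(x, A) = -2959*x + 2890*A
P(1682, -2037)/(-3281631 - 1*(-3076410)) = (-2959*1682 + 2890*(-2037))/(-3281631 - 1*(-3076410)) = (-4977038 - 5886930)/(-3281631 + 3076410) = -10863968/(-205221) = -10863968*(-1/205221) = 10863968/205221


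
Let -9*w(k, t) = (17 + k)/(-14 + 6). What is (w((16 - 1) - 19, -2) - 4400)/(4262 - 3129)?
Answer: -316787/81576 ≈ -3.8833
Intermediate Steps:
w(k, t) = 17/72 + k/72 (w(k, t) = -(17 + k)/(9*(-14 + 6)) = -(17 + k)/(9*(-8)) = -(17 + k)*(-1)/(9*8) = -(-17/8 - k/8)/9 = 17/72 + k/72)
(w((16 - 1) - 19, -2) - 4400)/(4262 - 3129) = ((17/72 + ((16 - 1) - 19)/72) - 4400)/(4262 - 3129) = ((17/72 + (15 - 19)/72) - 4400)/1133 = ((17/72 + (1/72)*(-4)) - 4400)*(1/1133) = ((17/72 - 1/18) - 4400)*(1/1133) = (13/72 - 4400)*(1/1133) = -316787/72*1/1133 = -316787/81576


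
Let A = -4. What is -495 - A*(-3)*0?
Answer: -495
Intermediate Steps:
-495 - A*(-3)*0 = -495 - (-4*(-3))*0 = -495 - 12*0 = -495 - 1*0 = -495 + 0 = -495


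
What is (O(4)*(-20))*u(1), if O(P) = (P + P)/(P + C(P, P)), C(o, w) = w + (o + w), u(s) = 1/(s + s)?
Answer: -5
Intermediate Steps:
u(s) = 1/(2*s)
C(o, w) = o + 2*w
O(P) = ½ (O(P) = (P + P)/(P + (P + 2*P)) = (2*P)/(P + 3*P) = (2*P)/((4*P)) = (2*P)*(1/(4*P)) = ½)
(O(4)*(-20))*u(1) = ((½)*(-20))*((½)/1) = -5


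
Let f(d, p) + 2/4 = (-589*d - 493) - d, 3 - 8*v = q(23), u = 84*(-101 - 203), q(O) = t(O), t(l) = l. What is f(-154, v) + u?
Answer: 129661/2 ≈ 64831.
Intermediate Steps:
q(O) = O
u = -25536 (u = 84*(-304) = -25536)
v = -5/2 (v = 3/8 - 1/8*23 = 3/8 - 23/8 = -5/2 ≈ -2.5000)
f(d, p) = -987/2 - 590*d (f(d, p) = -1/2 + ((-589*d - 493) - d) = -1/2 + ((-493 - 589*d) - d) = -1/2 + (-493 - 590*d) = -987/2 - 590*d)
f(-154, v) + u = (-987/2 - 590*(-154)) - 25536 = (-987/2 + 90860) - 25536 = 180733/2 - 25536 = 129661/2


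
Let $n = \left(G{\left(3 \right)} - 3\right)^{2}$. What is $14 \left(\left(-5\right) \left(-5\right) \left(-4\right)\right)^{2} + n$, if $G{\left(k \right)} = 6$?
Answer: $140009$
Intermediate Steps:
$n = 9$ ($n = \left(6 - 3\right)^{2} = 3^{2} = 9$)
$14 \left(\left(-5\right) \left(-5\right) \left(-4\right)\right)^{2} + n = 14 \left(\left(-5\right) \left(-5\right) \left(-4\right)\right)^{2} + 9 = 14 \left(25 \left(-4\right)\right)^{2} + 9 = 14 \left(-100\right)^{2} + 9 = 14 \cdot 10000 + 9 = 140000 + 9 = 140009$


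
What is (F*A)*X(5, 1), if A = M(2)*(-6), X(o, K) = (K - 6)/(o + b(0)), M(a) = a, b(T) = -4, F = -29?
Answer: -1740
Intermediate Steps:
X(o, K) = (-6 + K)/(-4 + o) (X(o, K) = (K - 6)/(o - 4) = (-6 + K)/(-4 + o))
A = -12 (A = 2*(-6) = -12)
(F*A)*X(5, 1) = (-29*(-12))*((-6 + 1)/(-4 + 5)) = 348*(-5/1) = 348*(1*(-5)) = 348*(-5) = -1740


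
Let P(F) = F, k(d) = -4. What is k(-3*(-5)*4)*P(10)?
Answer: -40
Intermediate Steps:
k(-3*(-5)*4)*P(10) = -4*10 = -40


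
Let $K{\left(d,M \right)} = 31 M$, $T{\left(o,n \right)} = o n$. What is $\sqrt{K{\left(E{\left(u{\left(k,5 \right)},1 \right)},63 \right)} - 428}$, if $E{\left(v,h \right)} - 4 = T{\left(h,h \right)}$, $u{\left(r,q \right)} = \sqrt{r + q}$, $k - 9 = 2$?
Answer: $5 \sqrt{61} \approx 39.051$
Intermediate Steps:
$k = 11$ ($k = 9 + 2 = 11$)
$u{\left(r,q \right)} = \sqrt{q + r}$
$T{\left(o,n \right)} = n o$
$E{\left(v,h \right)} = 4 + h^{2}$ ($E{\left(v,h \right)} = 4 + h h = 4 + h^{2}$)
$\sqrt{K{\left(E{\left(u{\left(k,5 \right)},1 \right)},63 \right)} - 428} = \sqrt{31 \cdot 63 - 428} = \sqrt{1953 - 428} = \sqrt{1525} = 5 \sqrt{61}$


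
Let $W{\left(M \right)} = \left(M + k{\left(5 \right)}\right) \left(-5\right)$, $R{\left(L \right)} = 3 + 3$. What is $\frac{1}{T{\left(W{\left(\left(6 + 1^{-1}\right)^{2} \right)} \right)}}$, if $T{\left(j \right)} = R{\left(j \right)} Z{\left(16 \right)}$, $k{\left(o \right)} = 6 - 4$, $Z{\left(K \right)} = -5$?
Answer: $- \frac{1}{30} \approx -0.033333$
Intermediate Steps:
$k{\left(o \right)} = 2$ ($k{\left(o \right)} = 6 - 4 = 2$)
$R{\left(L \right)} = 6$
$W{\left(M \right)} = -10 - 5 M$ ($W{\left(M \right)} = \left(M + 2\right) \left(-5\right) = \left(2 + M\right) \left(-5\right) = -10 - 5 M$)
$T{\left(j \right)} = -30$ ($T{\left(j \right)} = 6 \left(-5\right) = -30$)
$\frac{1}{T{\left(W{\left(\left(6 + 1^{-1}\right)^{2} \right)} \right)}} = \frac{1}{-30} = - \frac{1}{30}$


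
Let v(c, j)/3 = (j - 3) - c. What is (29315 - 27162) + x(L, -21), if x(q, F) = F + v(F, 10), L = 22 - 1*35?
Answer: 2216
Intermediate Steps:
L = -13 (L = 22 - 35 = -13)
v(c, j) = -9 - 3*c + 3*j (v(c, j) = 3*((j - 3) - c) = 3*((-3 + j) - c) = 3*(-3 + j - c) = -9 - 3*c + 3*j)
x(q, F) = 21 - 2*F (x(q, F) = F + (-9 - 3*F + 3*10) = F + (-9 - 3*F + 30) = F + (21 - 3*F) = 21 - 2*F)
(29315 - 27162) + x(L, -21) = (29315 - 27162) + (21 - 2*(-21)) = 2153 + (21 + 42) = 2153 + 63 = 2216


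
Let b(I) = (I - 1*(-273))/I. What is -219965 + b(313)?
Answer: -68848459/313 ≈ -2.1996e+5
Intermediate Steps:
b(I) = (273 + I)/I (b(I) = (I + 273)/I = (273 + I)/I)
-219965 + b(313) = -219965 + (273 + 313)/313 = -219965 + (1/313)*586 = -219965 + 586/313 = -68848459/313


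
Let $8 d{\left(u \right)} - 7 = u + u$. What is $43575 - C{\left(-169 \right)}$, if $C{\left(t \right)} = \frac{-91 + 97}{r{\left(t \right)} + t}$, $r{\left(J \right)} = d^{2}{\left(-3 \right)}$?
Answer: $\frac{157088003}{3605} \approx 43575.0$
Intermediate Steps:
$d{\left(u \right)} = \frac{7}{8} + \frac{u}{4}$ ($d{\left(u \right)} = \frac{7}{8} + \frac{u + u}{8} = \frac{7}{8} + \frac{2 u}{8} = \frac{7}{8} + \frac{u}{4}$)
$r{\left(J \right)} = \frac{1}{64}$ ($r{\left(J \right)} = \left(\frac{7}{8} + \frac{1}{4} \left(-3\right)\right)^{2} = \left(\frac{7}{8} - \frac{3}{4}\right)^{2} = \left(\frac{1}{8}\right)^{2} = \frac{1}{64}$)
$C{\left(t \right)} = \frac{6}{\frac{1}{64} + t}$ ($C{\left(t \right)} = \frac{-91 + 97}{\frac{1}{64} + t} = \frac{6}{\frac{1}{64} + t}$)
$43575 - C{\left(-169 \right)} = 43575 - \frac{384}{1 + 64 \left(-169\right)} = 43575 - \frac{384}{1 - 10816} = 43575 - \frac{384}{-10815} = 43575 - 384 \left(- \frac{1}{10815}\right) = 43575 - - \frac{128}{3605} = 43575 + \frac{128}{3605} = \frac{157088003}{3605}$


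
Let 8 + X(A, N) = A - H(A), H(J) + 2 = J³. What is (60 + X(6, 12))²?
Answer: 24336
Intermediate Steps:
H(J) = -2 + J³
X(A, N) = -6 + A - A³ (X(A, N) = -8 + (A - (-2 + A³)) = -8 + (A + (2 - A³)) = -8 + (2 + A - A³) = -6 + A - A³)
(60 + X(6, 12))² = (60 + (-6 + 6 - 1*6³))² = (60 + (-6 + 6 - 1*216))² = (60 + (-6 + 6 - 216))² = (60 - 216)² = (-156)² = 24336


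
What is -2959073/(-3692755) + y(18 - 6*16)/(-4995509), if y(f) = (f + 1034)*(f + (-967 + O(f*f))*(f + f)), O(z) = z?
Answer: 2833105542590557/18447190837295 ≈ 153.58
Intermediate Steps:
y(f) = (1034 + f)*(f + 2*f*(-967 + f²)) (y(f) = (f + 1034)*(f + (-967 + f*f)*(f + f)) = (1034 + f)*(f + (-967 + f²)*(2*f)) = (1034 + f)*(f + 2*f*(-967 + f²)))
-2959073/(-3692755) + y(18 - 6*16)/(-4995509) = -2959073/(-3692755) + ((18 - 6*16)*(-1998722 - 1933*(18 - 6*16) + 2*(18 - 6*16)³ + 2068*(18 - 6*16)²))/(-4995509) = -2959073*(-1/3692755) + ((18 - 96)*(-1998722 - 1933*(18 - 96) + 2*(18 - 96)³ + 2068*(18 - 96)²))*(-1/4995509) = 2959073/3692755 - 78*(-1998722 - 1933*(-78) + 2*(-78)³ + 2068*(-78)²)*(-1/4995509) = 2959073/3692755 - 78*(-1998722 + 150774 + 2*(-474552) + 2068*6084)*(-1/4995509) = 2959073/3692755 - 78*(-1998722 + 150774 - 949104 + 12581712)*(-1/4995509) = 2959073/3692755 - 78*9784660*(-1/4995509) = 2959073/3692755 - 763203480*(-1/4995509) = 2959073/3692755 + 763203480/4995509 = 2833105542590557/18447190837295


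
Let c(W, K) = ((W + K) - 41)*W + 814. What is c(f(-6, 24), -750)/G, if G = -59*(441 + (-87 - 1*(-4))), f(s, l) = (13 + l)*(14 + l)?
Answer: -432752/10561 ≈ -40.976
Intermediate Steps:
G = -21122 (G = -59*(441 + (-87 + 4)) = -59*(441 - 83) = -59*358 = -21122)
c(W, K) = 814 + W*(-41 + K + W) (c(W, K) = ((K + W) - 41)*W + 814 = (-41 + K + W)*W + 814 = W*(-41 + K + W) + 814 = 814 + W*(-41 + K + W))
c(f(-6, 24), -750)/G = (814 + (182 + 24² + 27*24)² - 41*(182 + 24² + 27*24) - 750*(182 + 24² + 27*24))/(-21122) = (814 + (182 + 576 + 648)² - 41*(182 + 576 + 648) - 750*(182 + 576 + 648))*(-1/21122) = (814 + 1406² - 41*1406 - 750*1406)*(-1/21122) = (814 + 1976836 - 57646 - 1054500)*(-1/21122) = 865504*(-1/21122) = -432752/10561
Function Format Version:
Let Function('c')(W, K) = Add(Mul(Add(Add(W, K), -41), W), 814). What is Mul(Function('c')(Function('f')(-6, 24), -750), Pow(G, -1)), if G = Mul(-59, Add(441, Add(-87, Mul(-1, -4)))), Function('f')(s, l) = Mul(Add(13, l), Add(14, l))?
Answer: Rational(-432752, 10561) ≈ -40.976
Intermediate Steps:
G = -21122 (G = Mul(-59, Add(441, Add(-87, 4))) = Mul(-59, Add(441, -83)) = Mul(-59, 358) = -21122)
Function('c')(W, K) = Add(814, Mul(W, Add(-41, K, W))) (Function('c')(W, K) = Add(Mul(Add(Add(K, W), -41), W), 814) = Add(Mul(Add(-41, K, W), W), 814) = Add(Mul(W, Add(-41, K, W)), 814) = Add(814, Mul(W, Add(-41, K, W))))
Mul(Function('c')(Function('f')(-6, 24), -750), Pow(G, -1)) = Mul(Add(814, Pow(Add(182, Pow(24, 2), Mul(27, 24)), 2), Mul(-41, Add(182, Pow(24, 2), Mul(27, 24))), Mul(-750, Add(182, Pow(24, 2), Mul(27, 24)))), Pow(-21122, -1)) = Mul(Add(814, Pow(Add(182, 576, 648), 2), Mul(-41, Add(182, 576, 648)), Mul(-750, Add(182, 576, 648))), Rational(-1, 21122)) = Mul(Add(814, Pow(1406, 2), Mul(-41, 1406), Mul(-750, 1406)), Rational(-1, 21122)) = Mul(Add(814, 1976836, -57646, -1054500), Rational(-1, 21122)) = Mul(865504, Rational(-1, 21122)) = Rational(-432752, 10561)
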